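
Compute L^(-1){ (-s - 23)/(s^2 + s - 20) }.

-3*exp(4*t) + 2*exp(-5*t)

Factor the denominator: s^2 + s - 20 = (s - 4)*(s + 5).
Partial fraction decomposition gives [-3/(s - 4)] + [2/(s + 5)].
Invert each term: -3/(s - 4) ↔ -3e^(4t); 2/(s + 5) ↔ 2e^(-5t).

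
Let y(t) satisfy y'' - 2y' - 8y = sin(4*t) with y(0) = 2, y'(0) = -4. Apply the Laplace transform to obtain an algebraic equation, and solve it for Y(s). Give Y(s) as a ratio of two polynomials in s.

Apply the Laplace transform to the equation.
With L{y''} = s^2 Y - s·y(0) - y'(0) and L{y'} = sY - y(0), with y(0) = 2, y'(0) = -4: the LHS transforms to (s^2 - 2*s - 8)Y - (2*s - 8).
The right side is L{sin(4*t)} = 4/(s^2 + 16).
So (s^2 - 2*s - 8)Y = 4/(s^2 + 16) + (2*s - 8).
Solve for Y(s) and write it as one ratio of polynomials.

Y(s) = (2*s^3 - 8*s^2 + 32*s - 124)/(s^4 - 2*s^3 + 8*s^2 - 32*s - 128)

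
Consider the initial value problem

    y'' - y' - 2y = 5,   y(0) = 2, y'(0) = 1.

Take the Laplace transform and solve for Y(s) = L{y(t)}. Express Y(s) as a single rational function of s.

Transform both sides with L{·}.
With L{y''} = s^2 Y - s·y(0) - y'(0) and L{y'} = sY - y(0), with y(0) = 2, y'(0) = 1: the LHS transforms to (s^2 - s - 2)Y - (2*s - 1).
The right side is L{5} = 5/s.
So (s^2 - s - 2)Y = 5/s + (2*s - 1).
Solve for Y(s) and write it as one ratio of polynomials.

Y(s) = (2*s^2 - s + 5)/(s^3 - s^2 - 2*s)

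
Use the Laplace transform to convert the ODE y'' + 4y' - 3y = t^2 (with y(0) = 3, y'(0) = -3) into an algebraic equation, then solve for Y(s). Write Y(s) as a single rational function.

Y(s) = (3*s^4 + 9*s^3 + 2)/(s^5 + 4*s^4 - 3*s^3)

Laplace-transform each side.
The derivative rules (L{y''} = s^2 Y - s·y(0) - y'(0) and L{y'} = sY - y(0), with y(0) = 3, y'(0) = -3) turn the left side into (s^2 + 4*s - 3)Y - (3*s + 9).
The right side is L{t^2} = 2/s^3.
So (s^2 + 4*s - 3)Y = 2/s^3 + (3*s + 9).
Solve for Y(s) and write it as one ratio of polynomials.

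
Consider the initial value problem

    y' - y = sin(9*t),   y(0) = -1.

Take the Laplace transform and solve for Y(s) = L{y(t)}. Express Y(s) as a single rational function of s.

Transform both sides with L{·}.
The derivative rules (L{y'} = sY - y(0) = sY - (-1)) turn the left side into (s - 1)Y - (-1).
The right side is L{sin(9*t)} = 9/(s^2 + 81).
So (s - 1)Y = 9/(s^2 + 81) + (-1).
Solve for Y(s) and write it as one ratio of polynomials.

Y(s) = (-s^2 - 72)/(s^3 - s^2 + 81*s - 81)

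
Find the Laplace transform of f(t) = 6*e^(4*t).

L{6} = 6/s.
By the first shifting theorem, multiplying by e^(4t) replaces s with s - 4.

6/(s - 4)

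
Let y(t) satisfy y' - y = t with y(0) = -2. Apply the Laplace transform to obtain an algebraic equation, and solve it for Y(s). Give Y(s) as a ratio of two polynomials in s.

Apply the Laplace transform to the equation.
Using L{y'} = sY - y(0) = sY - (-2), the left side becomes (s - 1)Y - (-2).
The right side is L{t} = s^(-2).
So (s - 1)Y = s^(-2) + (-2).
Solve for Y(s) and write it as one ratio of polynomials.

Y(s) = (-2*s^2 + 1)/(s^3 - s^2)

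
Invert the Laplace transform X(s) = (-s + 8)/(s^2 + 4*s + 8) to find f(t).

Complete the square in the denominator: s^2 + 4*s + 8 = (s + 2)^2 + 2^2.
Split the numerator to match: -s + 8 = -1·(s + 2) + 5·2.
Invert each term: -1·(s + 2)/((s + 2)^2 + 4) ↔ -e^(-2t)cos(2t); 5·2/((s + 2)^2 + 4) ↔ 5e^(-2t)sin(2t).

f(t) = 5*exp(-2*t)*sin(2*t) - exp(-2*t)*cos(2*t)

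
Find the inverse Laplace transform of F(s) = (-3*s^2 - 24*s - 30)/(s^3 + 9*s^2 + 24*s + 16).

-6*t*exp(-4*t) - exp(-t) - 2*exp(-4*t)

Factor the denominator: s^3 + 9*s^2 + 24*s + 16 = (s + 1)*(s + 4)^2.
Partial fraction decomposition gives [-2/(s + 4)] + [-6/(s + 4)^2] + [-1/(s + 1)].
Invert each term: -2/(s + 4) ↔ -2e^(-4t); -6/(s + 4)^2 ↔ -6t·e^(-4t); -1/(s + 1) ↔ -e^(-t).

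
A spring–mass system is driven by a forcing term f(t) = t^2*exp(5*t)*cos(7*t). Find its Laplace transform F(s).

F(s) = 2*(s - 5)*(s^2 - 10*s - 122)/(s^2 - 10*s + 74)^3

L{cos(7t)} = s/(s^2 + 49).
Multiplying by e^(5t) shifts s → s - 5, so L{exp(5*t)*cos(7*t)} = (s - 5)/((s - 5)^2 + 49).
Then apply L{t^2·g(t)} = (-1)^2 d^2/ds^2[G(s)] with G(s) = (s - 5)/((s - 5)^2 + 49):
differentiating 2 times and applying the sign gives 2*(s - 5)*(s^2 - 10*s - 122)/(s^2 - 10*s + 74)^3.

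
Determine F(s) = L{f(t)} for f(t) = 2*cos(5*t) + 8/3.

By linearity of the Laplace transform, transform each term separately.
(2)·[L{cos(5t)} = s/(s^2 + 25)]; L{8/3} = (8/3)/s.

F(s) = 2*s/(s^2 + 25) + 8/(3*s)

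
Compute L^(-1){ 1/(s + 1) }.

Since L{e^(-t)} = 1/(s + 1), the inverse is e^(-t).

exp(-t)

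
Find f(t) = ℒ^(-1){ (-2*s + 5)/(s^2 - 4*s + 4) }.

f(t) = t*exp(2*t) - 2*exp(2*t)

Factor the denominator: s^2 - 4*s + 4 = (s - 2)^2.
Partial fraction decomposition gives [-2/(s - 2)] + [(s - 2)^(-2)].
Invert each term: -2/(s - 2) ↔ -2e^(2t); 1/(s - 2)^2 ↔ t·e^(2t).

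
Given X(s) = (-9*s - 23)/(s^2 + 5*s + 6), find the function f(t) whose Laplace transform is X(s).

f(t) = -5*exp(-2*t) - 4*exp(-3*t)

Factor the denominator: s^2 + 5*s + 6 = (s + 2)*(s + 3).
Partial fraction decomposition gives [-4/(s + 3)] + [-5/(s + 2)].
Invert each term: -4/(s + 3) ↔ -4e^(-3t); -5/(s + 2) ↔ -5e^(-2t).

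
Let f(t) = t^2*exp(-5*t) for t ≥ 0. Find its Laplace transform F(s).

L{e^(-5t)} = 1/(s + 5).
Then apply L{t^2·g(t)} = (-1)^2 d^2/ds^2[G(s)] with G(s) = 1/(s + 5):
differentiating 2 times and applying the sign gives 2/(s + 5)^3.

F(s) = 2/(s + 5)^3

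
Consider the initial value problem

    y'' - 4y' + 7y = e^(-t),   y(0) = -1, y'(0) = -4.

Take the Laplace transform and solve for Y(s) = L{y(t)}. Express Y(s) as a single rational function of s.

Y(s) = (-s^2 - s + 1)/(s^3 - 3*s^2 + 3*s + 7)

Laplace-transform each side.
The derivative rules (L{y''} = s^2 Y - s·y(0) - y'(0) and L{y'} = sY - y(0), with y(0) = -1, y'(0) = -4) turn the left side into (s^2 - 4*s + 7)Y - (-s).
The right side is L{e^(-t)} = 1/(s + 1).
So (s^2 - 4*s + 7)Y = 1/(s + 1) + (-s).
Divide through and combine into a single rational function.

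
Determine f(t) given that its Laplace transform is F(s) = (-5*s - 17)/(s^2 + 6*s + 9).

f(t) = -2*t*exp(-3*t) - 5*exp(-3*t)

Factor the denominator: s^2 + 6*s + 9 = (s + 3)^2.
Partial fraction decomposition gives [-5/(s + 3)] + [-2/(s + 3)^2].
Invert each term: -5/(s + 3) ↔ -5e^(-3t); -2/(s + 3)^2 ↔ -2t·e^(-3t).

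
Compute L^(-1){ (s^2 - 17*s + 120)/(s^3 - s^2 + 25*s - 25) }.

4*exp(t) - 4*sin(5*t) - 3*cos(5*t)

Factor the denominator: s^3 - s^2 + 25*s - 25 = (s - 1)*(s^2 + 25).
Partial fraction decomposition gives [4/(s - 1)] + [-3*s/(s^2 + 25)] + [-20/(s^2 + 25)].
Invert each term: 4/(s - 1) ↔ 4e^(t); -3·s/(s^2 + 25) ↔ -3cos(5t); -4·5/(s^2 + 25) ↔ -4sin(5t).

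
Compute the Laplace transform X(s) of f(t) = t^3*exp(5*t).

X(s) = 6/(s - 5)^4

L{t^3} = 3!/s^4 = 6/s^4.
By the first shifting theorem, multiplying by e^(5t) replaces s with s - 5.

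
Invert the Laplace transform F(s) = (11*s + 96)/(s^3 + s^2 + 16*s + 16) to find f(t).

Factor the denominator: s^3 + s^2 + 16*s + 16 = (s + 1)*(s^2 + 16).
Partial fraction decomposition gives [5/(s + 1)] + [-5*s/(s^2 + 16)] + [16/(s^2 + 16)].
Invert each term: 5/(s + 1) ↔ 5e^(-t); -5·s/(s^2 + 16) ↔ -5cos(4t); 4·4/(s^2 + 16) ↔ 4sin(4t).

f(t) = 4*sin(4*t) - 5*cos(4*t) + 5*exp(-t)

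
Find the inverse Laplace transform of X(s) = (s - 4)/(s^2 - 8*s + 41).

Rewrite the denominator: s^2 - 8*s + 41 = (s - 4)^2 + 25.
The form in (s - 4) signals a first-shifting-theorem factor e^(4t).
Since L{cos(5t)} = s/(s^2 + 25), the inverse is e^(4*t)*cos(5*t).

exp(4*t)*cos(5*t)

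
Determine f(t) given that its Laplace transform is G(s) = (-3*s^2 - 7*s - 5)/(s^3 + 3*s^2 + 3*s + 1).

Factor the denominator: s^3 + 3*s^2 + 3*s + 1 = (s + 1)^3.
Partial fraction decomposition gives [-3/(s + 1)] + [-1/(s + 1)^2] + [-1/(s + 1)^3].
Invert each term: -3/(s + 1) ↔ -3e^(-t); -1/(s + 1)^2 ↔ -t·e^(-t); -1/(s + 1)^3 ↔ (-1/2)t^2·e^(-t).

f(t) = -t^2*exp(-t)/2 - t*exp(-t) - 3*exp(-t)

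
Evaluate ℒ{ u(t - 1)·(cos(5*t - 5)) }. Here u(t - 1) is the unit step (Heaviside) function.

By the second shifting theorem, L{u(t - c)·g(t - c)} = e^(-cs)·G(s) with c = 1 and G(s) = L{g(t)}.
L{cos(5t)} = s/(s^2 + 25).

s*exp(-s)/(s^2 + 25)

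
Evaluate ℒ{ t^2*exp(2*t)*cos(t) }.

2*(s - 2)*(s^2 - 4*s + 1)/(s^2 - 4*s + 5)^3

L{cos(t)} = s/(s^2 + 1).
Multiplying by e^(2t) shifts s → s - 2, so L{exp(2*t)*cos(t)} = (s - 2)/((s - 2)^2 + 1).
Then apply L{t^2·g(t)} = (-1)^2 d^2/ds^2[G(s)] with G(s) = (s - 2)/((s - 2)^2 + 1):
differentiating 2 times and applying the sign gives 2*(s - 2)*(s^2 - 4*s + 1)/(s^2 - 4*s + 5)^3.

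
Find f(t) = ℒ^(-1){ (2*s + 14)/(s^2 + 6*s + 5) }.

Factor the denominator: s^2 + 6*s + 5 = (s + 1)*(s + 5).
Partial fraction decomposition gives [-1/(s + 5)] + [3/(s + 1)].
Invert each term: -1/(s + 5) ↔ -e^(-5t); 3/(s + 1) ↔ 3e^(-t).

f(t) = 3*exp(-t) - exp(-5*t)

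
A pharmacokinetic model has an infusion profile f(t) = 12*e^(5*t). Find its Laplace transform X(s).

L{12} = 12/s.
By the first shifting theorem, multiplying by e^(5t) replaces s with s - 5.

X(s) = 12/(s - 5)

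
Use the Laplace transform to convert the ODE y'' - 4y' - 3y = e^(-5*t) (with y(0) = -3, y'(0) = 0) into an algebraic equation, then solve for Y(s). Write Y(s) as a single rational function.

Y(s) = (-3*s^2 - 3*s + 61)/(s^3 + s^2 - 23*s - 15)

Apply the Laplace transform to the equation.
With L{y''} = s^2 Y - s·y(0) - y'(0) and L{y'} = sY - y(0), with y(0) = -3, y'(0) = 0: the LHS transforms to (s^2 - 4*s - 3)Y - (-3*s + 12).
The right side is L{e^(-5*t)} = 1/(s + 5).
So (s^2 - 4*s - 3)Y = 1/(s + 5) + (-3*s + 12).
Isolate Y and clear denominators.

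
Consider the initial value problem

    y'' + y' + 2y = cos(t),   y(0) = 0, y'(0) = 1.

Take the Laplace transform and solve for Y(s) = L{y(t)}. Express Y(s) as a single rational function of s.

Y(s) = (s^2 + s + 1)/(s^4 + s^3 + 3*s^2 + s + 2)

Take the Laplace transform of both sides.
Using L{y''} = s^2 Y - s·y(0) - y'(0) and L{y'} = sY - y(0), with y(0) = 0, y'(0) = 1, the left side becomes (s^2 + s + 2)Y - (1).
The right side is L{cos(t)} = s/(s^2 + 1).
So (s^2 + s + 2)Y = s/(s^2 + 1) + (1).
Isolate Y and clear denominators.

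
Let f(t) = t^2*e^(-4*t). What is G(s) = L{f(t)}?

G(s) = 2/(s + 4)^3

L{e^(-4t)} = 1/(s + 4).
Then apply L{t^2·g(t)} = (-1)^2 d^2/ds^2[H(s)] with H(s) = 1/(s + 4):
differentiating 2 times and applying the sign gives 2/(s + 4)^3.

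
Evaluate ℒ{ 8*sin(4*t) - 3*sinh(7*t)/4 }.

Apply the Laplace transform termwise.
(-3/4)·[L{sinh(7t)} = 7/(s^2 - 49)]; (8)·[L{sin(4t)} = 4/(s^2 + 16)].

32/(s^2 + 16) - 21/(4*(s^2 - 49))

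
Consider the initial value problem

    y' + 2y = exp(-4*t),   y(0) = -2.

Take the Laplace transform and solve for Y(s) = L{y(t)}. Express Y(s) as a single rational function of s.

Y(s) = (-2*s - 7)/(s^2 + 6*s + 8)

Take the Laplace transform of both sides.
Using L{y'} = sY - y(0) = sY - (-2), the left side becomes (s + 2)Y - (-2).
The right side is L{exp(-4*t)} = 1/(s + 4).
So (s + 2)Y = 1/(s + 4) + (-2).
Solve for Y(s) and write it as one ratio of polynomials.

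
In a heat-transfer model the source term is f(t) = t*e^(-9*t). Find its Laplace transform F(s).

F(s) = (s + 9)^(-2)

L{e^(-9t)} = 1/(s + 9).
Then apply L{t·g(t)} = -d/ds[G(s)] with G(s) = 1/(s + 9):
differentiating 1 time and applying the sign gives (s + 9)^(-2).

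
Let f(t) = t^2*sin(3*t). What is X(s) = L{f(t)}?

X(s) = 18*(s^2 - 3)/(s^2 + 9)^3

L{sin(3t)} = 3/(s^2 + 9).
Then apply L{t^2·g(t)} = (-1)^2 d^2/ds^2[G(s)] with G(s) = 3/(s^2 + 9):
differentiating 2 times and applying the sign gives 18*(s^2 - 3)/(s^2 + 9)^3.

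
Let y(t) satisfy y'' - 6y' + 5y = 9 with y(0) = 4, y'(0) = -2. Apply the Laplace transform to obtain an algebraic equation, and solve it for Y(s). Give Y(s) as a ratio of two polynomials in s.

Laplace-transform each side.
The derivative rules (L{y''} = s^2 Y - s·y(0) - y'(0) and L{y'} = sY - y(0), with y(0) = 4, y'(0) = -2) turn the left side into (s^2 - 6*s + 5)Y - (4*s - 26).
The right side is L{9} = 9/s.
So (s^2 - 6*s + 5)Y = 9/s + (4*s - 26).
Divide through and combine into a single rational function.

Y(s) = (4*s^2 - 26*s + 9)/(s^3 - 6*s^2 + 5*s)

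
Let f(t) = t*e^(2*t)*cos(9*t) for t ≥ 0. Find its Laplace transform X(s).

L{cos(9t)} = s/(s^2 + 81).
Multiplying by e^(2t) shifts s → s - 2, so L{e^(2*t)*cos(9*t)} = (s - 2)/((s - 2)^2 + 81).
Then apply L{t·g(t)} = -d/ds[G(s)] with G(s) = (s - 2)/((s - 2)^2 + 81):
differentiating 1 time and applying the sign gives (s - 11)*(s + 7)/(s^2 - 4*s + 85)^2.

X(s) = (s - 11)*(s + 7)/(s^2 - 4*s + 85)^2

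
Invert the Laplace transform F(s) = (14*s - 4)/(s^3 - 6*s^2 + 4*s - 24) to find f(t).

f(t) = 2*exp(6*t) + sin(2*t) - 2*cos(2*t)

Factor the denominator: s^3 - 6*s^2 + 4*s - 24 = (s - 6)*(s^2 + 4).
Partial fraction decomposition gives [2/(s - 6)] + [-2*s/(s^2 + 4)] + [2/(s^2 + 4)].
Invert each term: 2/(s - 6) ↔ 2e^(6t); -2·s/(s^2 + 4) ↔ -2cos(2t); 1·2/(s^2 + 4) ↔ sin(2t).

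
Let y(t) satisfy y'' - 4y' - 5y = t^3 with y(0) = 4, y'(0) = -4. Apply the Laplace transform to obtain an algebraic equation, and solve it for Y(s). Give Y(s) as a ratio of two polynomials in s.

Laplace-transform each side.
The derivative rules (L{y''} = s^2 Y - s·y(0) - y'(0) and L{y'} = sY - y(0), with y(0) = 4, y'(0) = -4) turn the left side into (s^2 - 4*s - 5)Y - (4*s - 20).
The right side is L{t^3} = 6/s^4.
So (s^2 - 4*s - 5)Y = 6/s^4 + (4*s - 20).
Divide through and combine into a single rational function.

Y(s) = (4*s^5 - 20*s^4 + 6)/(s^6 - 4*s^5 - 5*s^4)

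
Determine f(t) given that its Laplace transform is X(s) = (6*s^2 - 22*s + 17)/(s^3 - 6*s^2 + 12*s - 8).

f(t) = -3*t^2*exp(2*t)/2 + 2*t*exp(2*t) + 6*exp(2*t)

Factor the denominator: s^3 - 6*s^2 + 12*s - 8 = (s - 2)^3.
Partial fraction decomposition gives [6/(s - 2)] + [2/(s - 2)^2] + [-3/(s - 2)^3].
Invert each term: 6/(s - 2) ↔ 6e^(2t); 2/(s - 2)^2 ↔ 2t·e^(2t); -3/(s - 2)^3 ↔ (-3/2)t^2·e^(2t).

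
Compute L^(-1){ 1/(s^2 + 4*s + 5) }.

exp(-2*t)*sin(t)

Rewrite the denominator: s^2 + 4*s + 5 = (s + 2)^2 + 1.
The form in (s + 2) signals a first-shifting-theorem factor e^(-2t).
Since L{sin(t)} = 1/(s^2 + 1), the inverse is e^(-2*t)*sin(t).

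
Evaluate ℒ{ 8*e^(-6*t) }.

8/(s + 6)

L{8} = 8/s.
By the first shifting theorem, multiplying by e^(-6t) replaces s with s + 6.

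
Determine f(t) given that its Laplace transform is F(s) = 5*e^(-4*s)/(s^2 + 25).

The factor e^(-4s) signals a time shift by c = 4 (second shifting theorem).
L{sin(5t)} = 5/(s^2 + 25), so L^-1{5/(s^2 + 25)} = sin(5*t).
Hence the inverse is u(t - 4) times that function evaluated at t - 4.

f(t) = Heaviside(t - 4)*(sin(5*t - 20))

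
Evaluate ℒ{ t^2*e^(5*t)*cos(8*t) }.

L{cos(8t)} = s/(s^2 + 64).
Multiplying by e^(5t) shifts s → s - 5, so L{e^(5*t)*cos(8*t)} = (s - 5)/((s - 5)^2 + 64).
Then apply L{t^2·g(t)} = (-1)^2 d^2/ds^2[G(s)] with G(s) = (s - 5)/((s - 5)^2 + 64):
differentiating 2 times and applying the sign gives 2*(s - 5)*(s^2 - 10*s - 167)/(s^2 - 10*s + 89)^3.

2*(s - 5)*(s^2 - 10*s - 167)/(s^2 - 10*s + 89)^3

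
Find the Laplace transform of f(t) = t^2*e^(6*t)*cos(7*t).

2*(s - 6)*(s^2 - 12*s - 111)/(s^2 - 12*s + 85)^3

L{cos(7t)} = s/(s^2 + 49).
Multiplying by e^(6t) shifts s → s - 6, so L{e^(6*t)*cos(7*t)} = (s - 6)/((s - 6)^2 + 49).
Then apply L{t^2·g(t)} = (-1)^2 d^2/ds^2[H(s)] with H(s) = (s - 6)/((s - 6)^2 + 49):
differentiating 2 times and applying the sign gives 2*(s - 6)*(s^2 - 12*s - 111)/(s^2 - 12*s + 85)^3.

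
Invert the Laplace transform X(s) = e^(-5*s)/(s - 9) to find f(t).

f(t) = Heaviside(t - 5)*(exp(9*t - 45))

The factor e^(-5s) signals a time shift by c = 5 (second shifting theorem).
L{e^(9t)} = 1/(s - 9), so L^-1{1/(s - 9)} = e^(9*t).
Hence the inverse is u(t - 5) times that function evaluated at t - 5.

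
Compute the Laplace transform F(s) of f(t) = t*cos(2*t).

F(s) = (s - 2)*(s + 2)/(s^2 + 4)^2

L{cos(2t)} = s/(s^2 + 4).
Then apply L{t·g(t)} = -d/ds[G(s)] with G(s) = s/(s^2 + 4):
differentiating 1 time and applying the sign gives (s - 2)*(s + 2)/(s^2 + 4)^2.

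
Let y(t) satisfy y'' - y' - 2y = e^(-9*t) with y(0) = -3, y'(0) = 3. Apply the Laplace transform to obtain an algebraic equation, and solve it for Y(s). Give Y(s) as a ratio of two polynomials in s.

Y(s) = (-3*s^2 - 21*s + 55)/(s^3 + 8*s^2 - 11*s - 18)

Apply the Laplace transform to the equation.
With L{y''} = s^2 Y - s·y(0) - y'(0) and L{y'} = sY - y(0), with y(0) = -3, y'(0) = 3: the LHS transforms to (s^2 - s - 2)Y - (-3*s + 6).
The right side is L{e^(-9*t)} = 1/(s + 9).
So (s^2 - s - 2)Y = 1/(s + 9) + (-3*s + 6).
Divide through and combine into a single rational function.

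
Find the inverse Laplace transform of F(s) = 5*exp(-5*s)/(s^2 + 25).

Heaviside(t - 5)*(sin(5*t - 25))

The factor e^(-5s) signals a time shift by c = 5 (second shifting theorem).
L{sin(5t)} = 5/(s^2 + 25), so L^-1{5/(s^2 + 25)} = sin(5*t).
Hence the inverse is u(t - 5) times that function evaluated at t - 5.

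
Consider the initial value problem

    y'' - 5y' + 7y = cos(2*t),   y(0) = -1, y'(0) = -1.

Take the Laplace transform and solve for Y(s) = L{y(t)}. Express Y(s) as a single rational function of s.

Y(s) = (-s^3 + 4*s^2 - 3*s + 16)/(s^4 - 5*s^3 + 11*s^2 - 20*s + 28)

Take the Laplace transform of both sides.
The derivative rules (L{y''} = s^2 Y - s·y(0) - y'(0) and L{y'} = sY - y(0), with y(0) = -1, y'(0) = -1) turn the left side into (s^2 - 5*s + 7)Y - (-s + 4).
The right side is L{cos(2*t)} = s/(s^2 + 4).
So (s^2 - 5*s + 7)Y = s/(s^2 + 4) + (-s + 4).
Solve for Y(s) and write it as one ratio of polynomials.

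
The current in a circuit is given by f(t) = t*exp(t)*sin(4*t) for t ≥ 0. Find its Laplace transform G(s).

G(s) = 8*(s - 1)/(s^2 - 2*s + 17)^2

L{sin(4t)} = 4/(s^2 + 16).
Multiplying by e^(t) shifts s → s - 1, so L{exp(t)*sin(4*t)} = 4/((s - 1)^2 + 16).
Then apply L{t·g(t)} = -d/ds[H(s)] with H(s) = 4/((s - 1)^2 + 16):
differentiating 1 time and applying the sign gives 8*(s - 1)/(s^2 - 2*s + 17)^2.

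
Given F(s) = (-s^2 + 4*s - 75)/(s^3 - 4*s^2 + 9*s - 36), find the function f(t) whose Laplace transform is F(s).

Factor the denominator: s^3 - 4*s^2 + 9*s - 36 = (s - 4)*(s^2 + 9).
Partial fraction decomposition gives [-3/(s - 4)] + [2*s/(s^2 + 9)] + [12/(s^2 + 9)].
Invert each term: -3/(s - 4) ↔ -3e^(4t); 2·s/(s^2 + 9) ↔ 2cos(3t); 4·3/(s^2 + 9) ↔ 4sin(3t).

f(t) = -3*exp(4*t) + 4*sin(3*t) + 2*cos(3*t)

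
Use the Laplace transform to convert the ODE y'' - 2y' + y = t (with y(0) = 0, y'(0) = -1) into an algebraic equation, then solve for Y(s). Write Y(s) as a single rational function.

Apply the Laplace transform to the equation.
With L{y''} = s^2 Y - s·y(0) - y'(0) and L{y'} = sY - y(0), with y(0) = 0, y'(0) = -1: the LHS transforms to (s^2 - 2*s + 1)Y - (-1).
The right side is L{t} = s^(-2).
So (s^2 - 2*s + 1)Y = s^(-2) + (-1).
Divide through and combine into a single rational function.

Y(s) = (-s - 1)/(s^3 - s^2)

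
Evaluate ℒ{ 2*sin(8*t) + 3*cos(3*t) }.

The transform is linear, so treat each term independently.
(2)·[L{sin(8t)} = 8/(s^2 + 64)]; (3)·[L{cos(3t)} = s/(s^2 + 9)].

3*s/(s^2 + 9) + 16/(s^2 + 64)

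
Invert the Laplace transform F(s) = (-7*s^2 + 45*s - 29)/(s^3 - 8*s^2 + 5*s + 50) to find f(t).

Factor the denominator: s^3 - 8*s^2 + 5*s + 50 = (s - 5)^2*(s + 2).
Partial fraction decomposition gives [-4/(s - 5)] + [3/(s - 5)^2] + [-3/(s + 2)].
Invert each term: -4/(s - 5) ↔ -4e^(5t); 3/(s - 5)^2 ↔ 3t·e^(5t); -3/(s + 2) ↔ -3e^(-2t).

f(t) = 3*t*exp(5*t) - 4*exp(5*t) - 3*exp(-2*t)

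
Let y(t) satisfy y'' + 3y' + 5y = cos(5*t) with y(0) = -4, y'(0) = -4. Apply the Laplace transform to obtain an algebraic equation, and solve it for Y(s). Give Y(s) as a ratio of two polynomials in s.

Take the Laplace transform of both sides.
The derivative rules (L{y''} = s^2 Y - s·y(0) - y'(0) and L{y'} = sY - y(0), with y(0) = -4, y'(0) = -4) turn the left side into (s^2 + 3*s + 5)Y - (-4*s - 16).
The right side is L{cos(5*t)} = s/(s^2 + 25).
So (s^2 + 3*s + 5)Y = s/(s^2 + 25) + (-4*s - 16).
Divide through and combine into a single rational function.

Y(s) = (-4*s^3 - 16*s^2 - 99*s - 400)/(s^4 + 3*s^3 + 30*s^2 + 75*s + 125)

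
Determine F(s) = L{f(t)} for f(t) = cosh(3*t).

F(s) = s/(s^2 - 9)

L{cosh(3t)} = s/(s^2 - 9).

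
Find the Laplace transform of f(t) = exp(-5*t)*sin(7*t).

L{sin(7t)} = 7/(s^2 + 49).
By the first shifting theorem, multiplying by e^(-5t) replaces s with s + 5.

7/((s + 5)^2 + 49)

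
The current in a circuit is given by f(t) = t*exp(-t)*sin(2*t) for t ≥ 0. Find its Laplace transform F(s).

F(s) = 4*(s + 1)/(s^2 + 2*s + 5)^2

L{sin(2t)} = 2/(s^2 + 4).
Multiplying by e^(-t) shifts s → s + 1, so L{exp(-t)*sin(2*t)} = 2/((s + 1)^2 + 4).
Then apply L{t·g(t)} = -d/ds[G(s)] with G(s) = 2/((s + 1)^2 + 4):
differentiating 1 time and applying the sign gives 4*(s + 1)/(s^2 + 2*s + 5)^2.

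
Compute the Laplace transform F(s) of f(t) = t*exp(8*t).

L{e^(8t)} = 1/(s - 8).
Then apply L{t·g(t)} = -d/ds[G(s)] with G(s) = 1/(s - 8):
differentiating 1 time and applying the sign gives (s - 8)^(-2).

F(s) = (s - 8)^(-2)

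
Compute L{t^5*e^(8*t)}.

120/(s - 8)^6

L{t^5} = 5!/s^6 = 120/s^6.
By the first shifting theorem, multiplying by e^(8t) replaces s with s - 8.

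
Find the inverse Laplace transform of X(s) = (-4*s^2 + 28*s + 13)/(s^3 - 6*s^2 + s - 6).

Factor the denominator: s^3 - 6*s^2 + s - 6 = (s - 6)*(s^2 + 1).
Partial fraction decomposition gives [1/(s - 6)] + [-5*s/(s^2 + 1)] + [-2/(s^2 + 1)].
Invert each term: 1/(s - 6) ↔ e^(6t); -5·s/(s^2 + 1) ↔ -5cos(t); -2·1/(s^2 + 1) ↔ -2sin(t).

exp(6*t) - 2*sin(t) - 5*cos(t)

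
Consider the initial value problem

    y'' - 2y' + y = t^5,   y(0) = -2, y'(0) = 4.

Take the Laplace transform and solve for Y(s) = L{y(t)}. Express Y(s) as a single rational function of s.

Transform both sides with L{·}.
With L{y''} = s^2 Y - s·y(0) - y'(0) and L{y'} = sY - y(0), with y(0) = -2, y'(0) = 4: the LHS transforms to (s^2 - 2*s + 1)Y - (-2*s + 8).
The right side is L{t^5} = 120/s^6.
So (s^2 - 2*s + 1)Y = 120/s^6 + (-2*s + 8).
Isolate Y and clear denominators.

Y(s) = (-2*s^7 + 8*s^6 + 120)/(s^8 - 2*s^7 + s^6)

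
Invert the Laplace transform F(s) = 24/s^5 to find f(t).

f(t) = t^4

Since L{t^4} = 4!/s^5 = 24/s^5, the inverse is t^4.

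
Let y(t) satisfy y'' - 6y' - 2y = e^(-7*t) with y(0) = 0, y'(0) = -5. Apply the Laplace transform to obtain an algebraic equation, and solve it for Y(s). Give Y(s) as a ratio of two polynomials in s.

Y(s) = (-5*s - 34)/(s^3 + s^2 - 44*s - 14)

Laplace-transform each side.
Using L{y''} = s^2 Y - s·y(0) - y'(0) and L{y'} = sY - y(0), with y(0) = 0, y'(0) = -5, the left side becomes (s^2 - 6*s - 2)Y - (-5).
The right side is L{e^(-7*t)} = 1/(s + 7).
So (s^2 - 6*s - 2)Y = 1/(s + 7) + (-5).
Divide through and combine into a single rational function.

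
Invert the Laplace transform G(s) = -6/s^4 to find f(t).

f(t) = -t^3

Since L{t^3} = 3!/s^4 = 6/s^4, the inverse is t^3, scaled by -1.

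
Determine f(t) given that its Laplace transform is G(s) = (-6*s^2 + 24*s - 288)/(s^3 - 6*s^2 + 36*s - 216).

f(t) = -5*exp(6*t) + 3*sin(6*t) - cos(6*t)

Factor the denominator: s^3 - 6*s^2 + 36*s - 216 = (s - 6)*(s^2 + 36).
Partial fraction decomposition gives [-5/(s - 6)] + [-s/(s^2 + 36)] + [18/(s^2 + 36)].
Invert each term: -5/(s - 6) ↔ -5e^(6t); -1·s/(s^2 + 36) ↔ -cos(6t); 3·6/(s^2 + 36) ↔ 3sin(6t).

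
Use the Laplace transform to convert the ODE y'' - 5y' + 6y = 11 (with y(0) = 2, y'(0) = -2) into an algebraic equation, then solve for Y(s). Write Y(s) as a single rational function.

Laplace-transform each side.
Using L{y''} = s^2 Y - s·y(0) - y'(0) and L{y'} = sY - y(0), with y(0) = 2, y'(0) = -2, the left side becomes (s^2 - 5*s + 6)Y - (2*s - 12).
The right side is L{11} = 11/s.
So (s^2 - 5*s + 6)Y = 11/s + (2*s - 12).
Isolate Y and clear denominators.

Y(s) = (2*s^2 - 12*s + 11)/(s^3 - 5*s^2 + 6*s)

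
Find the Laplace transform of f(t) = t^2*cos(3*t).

L{cos(3t)} = s/(s^2 + 9).
Then apply L{t^2·g(t)} = (-1)^2 d^2/ds^2[G(s)] with G(s) = s/(s^2 + 9):
differentiating 2 times and applying the sign gives 2*s*(s^2 - 27)/(s^2 + 9)^3.

2*s*(s^2 - 27)/(s^2 + 9)^3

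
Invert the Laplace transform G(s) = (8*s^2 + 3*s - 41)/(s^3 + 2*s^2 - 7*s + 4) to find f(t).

Factor the denominator: s^3 + 2*s^2 - 7*s + 4 = (s - 1)^2*(s + 4).
Partial fraction decomposition gives [5/(s - 1)] + [-6/(s - 1)^2] + [3/(s + 4)].
Invert each term: 5/(s - 1) ↔ 5e^(t); -6/(s - 1)^2 ↔ -6t·e^(t); 3/(s + 4) ↔ 3e^(-4t).

f(t) = -6*t*exp(t) + 5*exp(t) + 3*exp(-4*t)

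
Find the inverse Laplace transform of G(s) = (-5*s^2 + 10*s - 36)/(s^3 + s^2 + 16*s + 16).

3*sin(4*t) - 2*cos(4*t) - 3*exp(-t)

Factor the denominator: s^3 + s^2 + 16*s + 16 = (s + 1)*(s^2 + 16).
Partial fraction decomposition gives [-3/(s + 1)] + [-2*s/(s^2 + 16)] + [12/(s^2 + 16)].
Invert each term: -3/(s + 1) ↔ -3e^(-t); -2·s/(s^2 + 16) ↔ -2cos(4t); 3·4/(s^2 + 16) ↔ 3sin(4t).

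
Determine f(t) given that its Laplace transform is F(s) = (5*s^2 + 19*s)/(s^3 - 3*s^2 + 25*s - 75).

f(t) = 3*exp(3*t) + 5*sin(5*t) + 2*cos(5*t)

Factor the denominator: s^3 - 3*s^2 + 25*s - 75 = (s - 3)*(s^2 + 25).
Partial fraction decomposition gives [3/(s - 3)] + [2*s/(s^2 + 25)] + [25/(s^2 + 25)].
Invert each term: 3/(s - 3) ↔ 3e^(3t); 2·s/(s^2 + 25) ↔ 2cos(5t); 5·5/(s^2 + 25) ↔ 5sin(5t).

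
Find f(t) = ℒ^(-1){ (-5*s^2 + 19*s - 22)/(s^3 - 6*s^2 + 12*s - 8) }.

Factor the denominator: s^3 - 6*s^2 + 12*s - 8 = (s - 2)^3.
Partial fraction decomposition gives [-5/(s - 2)] + [-1/(s - 2)^2] + [-4/(s - 2)^3].
Invert each term: -5/(s - 2) ↔ -5e^(2t); -1/(s - 2)^2 ↔ -t·e^(2t); -4/(s - 2)^3 ↔ (-2)t^2·e^(2t).

f(t) = -2*t^2*exp(2*t) - t*exp(2*t) - 5*exp(2*t)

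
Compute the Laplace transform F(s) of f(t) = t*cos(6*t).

F(s) = (s - 6)*(s + 6)/(s^2 + 36)^2

L{cos(6t)} = s/(s^2 + 36).
Then apply L{t·g(t)} = -d/ds[G(s)] with G(s) = s/(s^2 + 36):
differentiating 1 time and applying the sign gives (s - 6)*(s + 6)/(s^2 + 36)^2.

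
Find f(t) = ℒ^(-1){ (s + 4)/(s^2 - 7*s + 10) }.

f(t) = 3*exp(5*t) - 2*exp(2*t)

Factor the denominator: s^2 - 7*s + 10 = (s - 5)*(s - 2).
Partial fraction decomposition gives [-2/(s - 2)] + [3/(s - 5)].
Invert each term: -2/(s - 2) ↔ -2e^(2t); 3/(s - 5) ↔ 3e^(5t).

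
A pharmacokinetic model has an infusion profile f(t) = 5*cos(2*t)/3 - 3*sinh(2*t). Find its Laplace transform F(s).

F(s) = 5*s/(3*(s^2 + 4)) - 6/(s^2 - 4)

Apply the Laplace transform termwise.
(-3)·[L{sinh(2t)} = 2/(s^2 - 4)]; (5/3)·[L{cos(2t)} = s/(s^2 + 4)].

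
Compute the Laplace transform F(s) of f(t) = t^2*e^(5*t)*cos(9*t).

F(s) = 2*(s - 5)*(s^2 - 10*s - 218)/(s^2 - 10*s + 106)^3

L{cos(9t)} = s/(s^2 + 81).
Multiplying by e^(5t) shifts s → s - 5, so L{e^(5*t)*cos(9*t)} = (s - 5)/((s - 5)^2 + 81).
Then apply L{t^2·g(t)} = (-1)^2 d^2/ds^2[G(s)] with G(s) = (s - 5)/((s - 5)^2 + 81):
differentiating 2 times and applying the sign gives 2*(s - 5)*(s^2 - 10*s - 218)/(s^2 - 10*s + 106)^3.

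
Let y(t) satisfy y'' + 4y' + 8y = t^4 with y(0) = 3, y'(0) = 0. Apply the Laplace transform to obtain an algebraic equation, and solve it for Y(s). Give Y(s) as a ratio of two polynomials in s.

Take the Laplace transform of both sides.
With L{y''} = s^2 Y - s·y(0) - y'(0) and L{y'} = sY - y(0), with y(0) = 3, y'(0) = 0: the LHS transforms to (s^2 + 4*s + 8)Y - (3*s + 12).
The right side is L{t^4} = 24/s^5.
So (s^2 + 4*s + 8)Y = 24/s^5 + (3*s + 12).
Solve for Y(s) and write it as one ratio of polynomials.

Y(s) = (3*s^6 + 12*s^5 + 24)/(s^7 + 4*s^6 + 8*s^5)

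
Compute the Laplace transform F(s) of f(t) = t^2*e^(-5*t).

F(s) = 2/(s + 5)^3

L{e^(-5t)} = 1/(s + 5).
Then apply L{t^2·g(t)} = (-1)^2 d^2/ds^2[G(s)] with G(s) = 1/(s + 5):
differentiating 2 times and applying the sign gives 2/(s + 5)^3.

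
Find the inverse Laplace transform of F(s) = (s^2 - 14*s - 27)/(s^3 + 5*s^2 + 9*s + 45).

Factor the denominator: s^3 + 5*s^2 + 9*s + 45 = (s + 5)*(s^2 + 9).
Partial fraction decomposition gives [2/(s + 5)] + [-s/(s^2 + 9)] + [-9/(s^2 + 9)].
Invert each term: 2/(s + 5) ↔ 2e^(-5t); -1·s/(s^2 + 9) ↔ -cos(3t); -3·3/(s^2 + 9) ↔ -3sin(3t).

-3*sin(3*t) - cos(3*t) + 2*exp(-5*t)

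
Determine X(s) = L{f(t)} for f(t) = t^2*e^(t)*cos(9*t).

X(s) = 2*(s - 1)*(s^2 - 2*s - 242)/(s^2 - 2*s + 82)^3

L{cos(9t)} = s/(s^2 + 81).
Multiplying by e^(t) shifts s → s - 1, so L{e^(t)*cos(9*t)} = (s - 1)/((s - 1)^2 + 81).
Then apply L{t^2·g(t)} = (-1)^2 d^2/ds^2[G(s)] with G(s) = (s - 1)/((s - 1)^2 + 81):
differentiating 2 times and applying the sign gives 2*(s - 1)*(s^2 - 2*s - 242)/(s^2 - 2*s + 82)^3.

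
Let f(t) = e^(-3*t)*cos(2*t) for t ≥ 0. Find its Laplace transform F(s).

L{cos(2t)} = s/(s^2 + 4).
By the first shifting theorem, multiplying by e^(-3t) replaces s with s + 3.

F(s) = (s + 3)/((s + 3)^2 + 4)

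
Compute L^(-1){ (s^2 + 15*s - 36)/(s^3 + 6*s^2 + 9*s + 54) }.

-sin(3*t) + 3*cos(3*t) - 2*exp(-6*t)

Factor the denominator: s^3 + 6*s^2 + 9*s + 54 = (s + 6)*(s^2 + 9).
Partial fraction decomposition gives [-2/(s + 6)] + [3*s/(s^2 + 9)] + [-3/(s^2 + 9)].
Invert each term: -2/(s + 6) ↔ -2e^(-6t); 3·s/(s^2 + 9) ↔ 3cos(3t); -1·3/(s^2 + 9) ↔ -sin(3t).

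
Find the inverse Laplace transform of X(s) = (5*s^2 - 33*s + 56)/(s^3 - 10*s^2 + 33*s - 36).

Factor the denominator: s^3 - 10*s^2 + 33*s - 36 = (s - 4)*(s - 3)^2.
Partial fraction decomposition gives [1/(s - 3)] + [-2/(s - 3)^2] + [4/(s - 4)].
Invert each term: 1/(s - 3) ↔ e^(3t); -2/(s - 3)^2 ↔ -2t·e^(3t); 4/(s - 4) ↔ 4e^(4t).

-2*t*exp(3*t) + 4*exp(4*t) + exp(3*t)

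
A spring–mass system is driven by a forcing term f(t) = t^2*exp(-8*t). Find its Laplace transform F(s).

L{e^(-8t)} = 1/(s + 8).
Then apply L{t^2·g(t)} = (-1)^2 d^2/ds^2[G(s)] with G(s) = 1/(s + 8):
differentiating 2 times and applying the sign gives 2/(s + 8)^3.

F(s) = 2/(s + 8)^3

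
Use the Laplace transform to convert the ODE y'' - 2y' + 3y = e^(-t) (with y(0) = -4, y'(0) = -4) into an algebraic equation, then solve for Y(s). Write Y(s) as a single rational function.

Apply the Laplace transform to the equation.
Using L{y''} = s^2 Y - s·y(0) - y'(0) and L{y'} = sY - y(0), with y(0) = -4, y'(0) = -4, the left side becomes (s^2 - 2*s + 3)Y - (-4*s + 4).
The right side is L{e^(-t)} = 1/(s + 1).
So (s^2 - 2*s + 3)Y = 1/(s + 1) + (-4*s + 4).
Solve for Y(s) and write it as one ratio of polynomials.

Y(s) = (-4*s^2 + 5)/(s^3 - s^2 + s + 3)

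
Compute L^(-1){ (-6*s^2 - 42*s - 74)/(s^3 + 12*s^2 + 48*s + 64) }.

-t^2*exp(-4*t) + 6*t*exp(-4*t) - 6*exp(-4*t)

Factor the denominator: s^3 + 12*s^2 + 48*s + 64 = (s + 4)^3.
Partial fraction decomposition gives [-6/(s + 4)] + [6/(s + 4)^2] + [-2/(s + 4)^3].
Invert each term: -6/(s + 4) ↔ -6e^(-4t); 6/(s + 4)^2 ↔ 6t·e^(-4t); -2/(s + 4)^3 ↔ (-1)t^2·e^(-4t).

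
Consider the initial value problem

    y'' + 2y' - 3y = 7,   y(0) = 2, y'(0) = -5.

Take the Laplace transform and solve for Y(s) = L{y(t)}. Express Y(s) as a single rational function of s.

Transform both sides with L{·}.
Using L{y''} = s^2 Y - s·y(0) - y'(0) and L{y'} = sY - y(0), with y(0) = 2, y'(0) = -5, the left side becomes (s^2 + 2*s - 3)Y - (2*s - 1).
The right side is L{7} = 7/s.
So (s^2 + 2*s - 3)Y = 7/s + (2*s - 1).
Isolate Y and clear denominators.

Y(s) = (2*s^2 - s + 7)/(s^3 + 2*s^2 - 3*s)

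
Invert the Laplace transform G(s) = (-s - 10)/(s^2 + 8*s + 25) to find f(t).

f(t) = -2*exp(-4*t)*sin(3*t) - exp(-4*t)*cos(3*t)

Complete the square in the denominator: s^2 + 8*s + 25 = (s + 4)^2 + 3^2.
Split the numerator to match: -s - 10 = -1·(s + 4) - 2·3.
Invert each term: -1·(s + 4)/((s + 4)^2 + 9) ↔ -e^(-4t)cos(3t); -2·3/((s + 4)^2 + 9) ↔ -2e^(-4t)sin(3t).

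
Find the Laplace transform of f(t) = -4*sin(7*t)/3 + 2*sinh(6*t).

-28/(3*(s^2 + 49)) + 12/(s^2 - 36)

By linearity of the Laplace transform, transform each term separately.
(-4/3)·[L{sin(7t)} = 7/(s^2 + 49)]; (2)·[L{sinh(6t)} = 6/(s^2 - 36)].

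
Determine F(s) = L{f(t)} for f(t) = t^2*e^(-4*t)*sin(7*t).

F(s) = 14*(3*s^2 + 24*s - 1)/(s^2 + 8*s + 65)^3

L{sin(7t)} = 7/(s^2 + 49).
Multiplying by e^(-4t) shifts s → s + 4, so L{e^(-4*t)*sin(7*t)} = 7/((s + 4)^2 + 49).
Then apply L{t^2·g(t)} = (-1)^2 d^2/ds^2[G(s)] with G(s) = 7/((s + 4)^2 + 49):
differentiating 2 times and applying the sign gives 14*(3*s^2 + 24*s - 1)/(s^2 + 8*s + 65)^3.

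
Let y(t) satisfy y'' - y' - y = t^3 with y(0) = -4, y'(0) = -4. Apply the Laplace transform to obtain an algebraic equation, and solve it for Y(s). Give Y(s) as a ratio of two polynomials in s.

Y(s) = (-4*s^5 + 6)/(s^6 - s^5 - s^4)

Apply the Laplace transform to the equation.
Using L{y''} = s^2 Y - s·y(0) - y'(0) and L{y'} = sY - y(0), with y(0) = -4, y'(0) = -4, the left side becomes (s^2 - s - 1)Y - (-4*s).
The right side is L{t^3} = 6/s^4.
So (s^2 - s - 1)Y = 6/s^4 + (-4*s).
Isolate Y and clear denominators.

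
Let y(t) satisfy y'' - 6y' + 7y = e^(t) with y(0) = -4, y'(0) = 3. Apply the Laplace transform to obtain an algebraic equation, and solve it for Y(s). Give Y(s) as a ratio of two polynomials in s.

Y(s) = (-4*s^2 + 31*s - 26)/(s^3 - 7*s^2 + 13*s - 7)

Transform both sides with L{·}.
Using L{y''} = s^2 Y - s·y(0) - y'(0) and L{y'} = sY - y(0), with y(0) = -4, y'(0) = 3, the left side becomes (s^2 - 6*s + 7)Y - (-4*s + 27).
The right side is L{e^(t)} = 1/(s - 1).
So (s^2 - 6*s + 7)Y = 1/(s - 1) + (-4*s + 27).
Divide through and combine into a single rational function.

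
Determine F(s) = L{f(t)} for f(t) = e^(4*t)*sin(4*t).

L{sin(4t)} = 4/(s^2 + 16).
By the first shifting theorem, multiplying by e^(4t) replaces s with s - 4.

F(s) = 4/((s - 4)^2 + 16)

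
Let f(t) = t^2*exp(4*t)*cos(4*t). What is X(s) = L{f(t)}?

X(s) = 2*(s - 4)*(s^2 - 8*s - 32)/(s^2 - 8*s + 32)^3

L{cos(4t)} = s/(s^2 + 16).
Multiplying by e^(4t) shifts s → s - 4, so L{exp(4*t)*cos(4*t)} = (s - 4)/((s - 4)^2 + 16).
Then apply L{t^2·g(t)} = (-1)^2 d^2/ds^2[G(s)] with G(s) = (s - 4)/((s - 4)^2 + 16):
differentiating 2 times and applying the sign gives 2*(s - 4)*(s^2 - 8*s - 32)/(s^2 - 8*s + 32)^3.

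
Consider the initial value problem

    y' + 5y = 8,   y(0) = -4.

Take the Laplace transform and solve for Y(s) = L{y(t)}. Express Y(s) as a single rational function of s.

Transform both sides with L{·}.
The derivative rules (L{y'} = sY - y(0) = sY - (-4)) turn the left side into (s + 5)Y - (-4).
The right side is L{8} = 8/s.
So (s + 5)Y = 8/s + (-4).
Isolate Y and clear denominators.

Y(s) = (-4*s + 8)/(s^2 + 5*s)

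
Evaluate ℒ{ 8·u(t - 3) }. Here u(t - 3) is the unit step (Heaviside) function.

8*exp(-3*s)/s

By the second shifting theorem, L{u(t - c)·g(t - c)} = e^(-cs)·G(s) with c = 3 and G(s) = L{g(t)}.
L{8} = 8/s.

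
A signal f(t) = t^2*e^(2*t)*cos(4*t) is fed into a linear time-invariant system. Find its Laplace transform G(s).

L{cos(4t)} = s/(s^2 + 16).
Multiplying by e^(2t) shifts s → s - 2, so L{e^(2*t)*cos(4*t)} = (s - 2)/((s - 2)^2 + 16).
Then apply L{t^2·g(t)} = (-1)^2 d^2/ds^2[H(s)] with H(s) = (s - 2)/((s - 2)^2 + 16):
differentiating 2 times and applying the sign gives 2*(s - 2)*(s^2 - 4*s - 44)/(s^2 - 4*s + 20)^3.

G(s) = 2*(s - 2)*(s^2 - 4*s - 44)/(s^2 - 4*s + 20)^3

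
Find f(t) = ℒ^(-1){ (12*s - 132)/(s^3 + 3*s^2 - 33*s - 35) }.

f(t) = -exp(5*t) + 4*exp(-t) - 3*exp(-7*t)

Factor the denominator: s^3 + 3*s^2 - 33*s - 35 = (s - 5)*(s + 1)*(s + 7).
Partial fraction decomposition gives [4/(s + 1)] + [-3/(s + 7)] + [-1/(s - 5)].
Invert each term: 4/(s + 1) ↔ 4e^(-t); -3/(s + 7) ↔ -3e^(-7t); -1/(s - 5) ↔ -e^(5t).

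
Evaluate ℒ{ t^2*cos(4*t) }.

2*s*(s^2 - 48)/(s^2 + 16)^3

L{cos(4t)} = s/(s^2 + 16).
Then apply L{t^2·g(t)} = (-1)^2 d^2/ds^2[G(s)] with G(s) = s/(s^2 + 16):
differentiating 2 times and applying the sign gives 2*s*(s^2 - 48)/(s^2 + 16)^3.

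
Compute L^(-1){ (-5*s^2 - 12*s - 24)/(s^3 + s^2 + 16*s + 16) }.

-2*sin(4*t) - 4*cos(4*t) - exp(-t)

Factor the denominator: s^3 + s^2 + 16*s + 16 = (s + 1)*(s^2 + 16).
Partial fraction decomposition gives [-1/(s + 1)] + [-4*s/(s^2 + 16)] + [-8/(s^2 + 16)].
Invert each term: -1/(s + 1) ↔ -e^(-t); -4·s/(s^2 + 16) ↔ -4cos(4t); -2·4/(s^2 + 16) ↔ -2sin(4t).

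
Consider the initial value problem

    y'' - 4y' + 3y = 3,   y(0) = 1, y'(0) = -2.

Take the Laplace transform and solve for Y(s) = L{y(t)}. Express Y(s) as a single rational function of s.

Y(s) = (s^2 - 6*s + 3)/(s^3 - 4*s^2 + 3*s)

Transform both sides with L{·}.
The derivative rules (L{y''} = s^2 Y - s·y(0) - y'(0) and L{y'} = sY - y(0), with y(0) = 1, y'(0) = -2) turn the left side into (s^2 - 4*s + 3)Y - (s - 6).
The right side is L{3} = 3/s.
So (s^2 - 4*s + 3)Y = 3/s + (s - 6).
Isolate Y and clear denominators.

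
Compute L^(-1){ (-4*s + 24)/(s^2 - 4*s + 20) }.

Complete the square in the denominator: s^2 - 4*s + 20 = (s - 2)^2 + 4^2.
Split the numerator to match: -4*s + 24 = -4·(s - 2) + 4·4.
Invert each term: -4·(s - 2)/((s - 2)^2 + 16) ↔ -4e^(2t)cos(4t); 4·4/((s - 2)^2 + 16) ↔ 4e^(2t)sin(4t).

4*exp(2*t)*sin(4*t) - 4*exp(2*t)*cos(4*t)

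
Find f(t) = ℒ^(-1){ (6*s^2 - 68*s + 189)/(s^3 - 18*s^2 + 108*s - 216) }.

f(t) = -3*t^2*exp(6*t)/2 + 4*t*exp(6*t) + 6*exp(6*t)

Factor the denominator: s^3 - 18*s^2 + 108*s - 216 = (s - 6)^3.
Partial fraction decomposition gives [6/(s - 6)] + [4/(s - 6)^2] + [-3/(s - 6)^3].
Invert each term: 6/(s - 6) ↔ 6e^(6t); 4/(s - 6)^2 ↔ 4t·e^(6t); -3/(s - 6)^3 ↔ (-3/2)t^2·e^(6t).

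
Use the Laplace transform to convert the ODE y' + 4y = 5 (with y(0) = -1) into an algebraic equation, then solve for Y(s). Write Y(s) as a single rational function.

Y(s) = (-s + 5)/(s^2 + 4*s)

Apply the Laplace transform to the equation.
Using L{y'} = sY - y(0) = sY - (-1), the left side becomes (s + 4)Y - (-1).
The right side is L{5} = 5/s.
So (s + 4)Y = 5/s + (-1).
Isolate Y and clear denominators.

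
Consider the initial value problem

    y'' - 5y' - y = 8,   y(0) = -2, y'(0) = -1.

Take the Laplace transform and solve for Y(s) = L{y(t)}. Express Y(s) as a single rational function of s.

Y(s) = (-2*s^2 + 9*s + 8)/(s^3 - 5*s^2 - s)

Laplace-transform each side.
The derivative rules (L{y''} = s^2 Y - s·y(0) - y'(0) and L{y'} = sY - y(0), with y(0) = -2, y'(0) = -1) turn the left side into (s^2 - 5*s - 1)Y - (-2*s + 9).
The right side is L{8} = 8/s.
So (s^2 - 5*s - 1)Y = 8/s + (-2*s + 9).
Isolate Y and clear denominators.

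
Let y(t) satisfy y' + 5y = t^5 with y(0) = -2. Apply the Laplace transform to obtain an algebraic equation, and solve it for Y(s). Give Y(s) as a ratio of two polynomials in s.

Y(s) = (-2*s^6 + 120)/(s^7 + 5*s^6)

Apply the Laplace transform to the equation.
With L{y'} = sY - y(0) = sY - (-2): the LHS transforms to (s + 5)Y - (-2).
The right side is L{t^5} = 120/s^6.
So (s + 5)Y = 120/s^6 + (-2).
Solve for Y(s) and write it as one ratio of polynomials.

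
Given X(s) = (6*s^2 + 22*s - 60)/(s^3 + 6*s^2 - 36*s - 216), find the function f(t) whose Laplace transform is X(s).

f(t) = -2*t*exp(-6*t) + 2*exp(6*t) + 4*exp(-6*t)

Factor the denominator: s^3 + 6*s^2 - 36*s - 216 = (s - 6)*(s + 6)^2.
Partial fraction decomposition gives [4/(s + 6)] + [-2/(s + 6)^2] + [2/(s - 6)].
Invert each term: 4/(s + 6) ↔ 4e^(-6t); -2/(s + 6)^2 ↔ -2t·e^(-6t); 2/(s - 6) ↔ 2e^(6t).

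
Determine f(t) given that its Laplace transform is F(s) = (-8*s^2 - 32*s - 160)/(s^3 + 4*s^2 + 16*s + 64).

f(t) = -5*sin(4*t) - 3*cos(4*t) - 5*exp(-4*t)

Factor the denominator: s^3 + 4*s^2 + 16*s + 64 = (s + 4)*(s^2 + 16).
Partial fraction decomposition gives [-5/(s + 4)] + [-3*s/(s^2 + 16)] + [-20/(s^2 + 16)].
Invert each term: -5/(s + 4) ↔ -5e^(-4t); -3·s/(s^2 + 16) ↔ -3cos(4t); -5·4/(s^2 + 16) ↔ -5sin(4t).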